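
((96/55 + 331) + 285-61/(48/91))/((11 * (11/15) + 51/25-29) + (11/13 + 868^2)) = 86160295/129284461504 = 0.00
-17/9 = -1.89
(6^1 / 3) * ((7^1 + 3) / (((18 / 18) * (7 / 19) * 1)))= 380 / 7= 54.29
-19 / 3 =-6.33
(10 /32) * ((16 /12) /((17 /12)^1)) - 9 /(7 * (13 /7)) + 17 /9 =2965 /1989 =1.49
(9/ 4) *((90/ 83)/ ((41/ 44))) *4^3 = 570240/ 3403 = 167.57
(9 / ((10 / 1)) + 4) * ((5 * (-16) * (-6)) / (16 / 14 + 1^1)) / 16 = 68.60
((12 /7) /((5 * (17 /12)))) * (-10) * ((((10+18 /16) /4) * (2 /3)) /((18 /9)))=-2.24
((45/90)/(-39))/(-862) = 0.00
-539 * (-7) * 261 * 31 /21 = 1453683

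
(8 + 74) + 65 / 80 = 1325 / 16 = 82.81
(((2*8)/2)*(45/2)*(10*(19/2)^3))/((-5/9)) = -2777895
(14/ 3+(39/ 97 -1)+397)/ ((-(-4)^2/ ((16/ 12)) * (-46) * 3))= 0.24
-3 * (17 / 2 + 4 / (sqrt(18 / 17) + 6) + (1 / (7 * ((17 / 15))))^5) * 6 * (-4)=173631693719324 / 262498902589 - 16 * sqrt(34) / 11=652.98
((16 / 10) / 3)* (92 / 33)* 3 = 736 / 165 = 4.46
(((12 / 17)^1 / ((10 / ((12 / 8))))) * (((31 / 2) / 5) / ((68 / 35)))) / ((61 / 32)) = 7812 / 88145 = 0.09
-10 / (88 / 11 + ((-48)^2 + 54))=-5 / 1183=-0.00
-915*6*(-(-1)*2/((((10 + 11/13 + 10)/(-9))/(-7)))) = -8992620/271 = -33183.10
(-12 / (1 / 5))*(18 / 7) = -1080 / 7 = -154.29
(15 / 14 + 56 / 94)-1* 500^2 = -164498903 / 658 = -249998.33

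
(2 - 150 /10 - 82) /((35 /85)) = -1615 /7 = -230.71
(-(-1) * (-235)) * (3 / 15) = -47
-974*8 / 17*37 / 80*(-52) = 936988 / 85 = 11023.39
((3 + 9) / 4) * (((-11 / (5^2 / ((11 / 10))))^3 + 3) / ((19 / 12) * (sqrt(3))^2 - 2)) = 135310317 / 42968750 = 3.15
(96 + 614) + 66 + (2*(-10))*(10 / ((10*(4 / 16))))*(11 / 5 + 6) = 120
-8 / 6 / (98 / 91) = -26 / 21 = -1.24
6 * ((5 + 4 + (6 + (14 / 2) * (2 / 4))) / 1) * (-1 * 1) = -111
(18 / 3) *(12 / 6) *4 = 48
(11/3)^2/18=121/162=0.75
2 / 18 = 1 / 9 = 0.11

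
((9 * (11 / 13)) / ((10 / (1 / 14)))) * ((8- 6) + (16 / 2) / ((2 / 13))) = 2673 / 910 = 2.94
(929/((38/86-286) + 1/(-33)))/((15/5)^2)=-439417/1215750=-0.36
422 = 422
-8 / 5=-1.60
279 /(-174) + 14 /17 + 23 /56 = -0.37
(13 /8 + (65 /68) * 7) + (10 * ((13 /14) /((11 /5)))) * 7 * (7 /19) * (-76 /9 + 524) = 1437743411 /255816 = 5620.22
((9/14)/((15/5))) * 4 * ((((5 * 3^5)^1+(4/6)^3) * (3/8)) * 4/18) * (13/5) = 426569/1890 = 225.70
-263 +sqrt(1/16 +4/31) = -263 +sqrt(2945)/124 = -262.56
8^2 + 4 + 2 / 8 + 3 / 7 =1923 / 28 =68.68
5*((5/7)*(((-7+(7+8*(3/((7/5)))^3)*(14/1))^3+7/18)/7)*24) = 359605769836196500/17294403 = 20793187821.30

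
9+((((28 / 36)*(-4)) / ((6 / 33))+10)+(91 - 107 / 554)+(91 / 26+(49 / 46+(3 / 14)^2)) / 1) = 1093577965 / 11238444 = 97.31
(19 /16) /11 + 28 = 4947 /176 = 28.11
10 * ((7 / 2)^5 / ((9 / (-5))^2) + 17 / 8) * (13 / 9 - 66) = -1236609115 / 11664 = -106019.30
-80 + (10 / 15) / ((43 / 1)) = -10318 / 129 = -79.98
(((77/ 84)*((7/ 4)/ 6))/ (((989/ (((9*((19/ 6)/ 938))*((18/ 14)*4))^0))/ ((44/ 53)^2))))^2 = 86806489/ 2500581833849124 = 0.00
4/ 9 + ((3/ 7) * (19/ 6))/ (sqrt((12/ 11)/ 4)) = 3.04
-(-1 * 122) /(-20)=-61 /10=-6.10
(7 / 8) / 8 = 7 / 64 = 0.11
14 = 14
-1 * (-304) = 304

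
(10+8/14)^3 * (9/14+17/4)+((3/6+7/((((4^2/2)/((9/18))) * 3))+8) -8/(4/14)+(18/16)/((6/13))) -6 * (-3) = 166578277/28812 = 5781.56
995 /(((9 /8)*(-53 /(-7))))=55720 /477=116.81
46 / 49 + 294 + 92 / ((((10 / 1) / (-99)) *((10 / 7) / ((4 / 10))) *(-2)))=2587511 / 6125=422.45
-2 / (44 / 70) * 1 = -3.18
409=409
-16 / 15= -1.07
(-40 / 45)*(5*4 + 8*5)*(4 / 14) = -320 / 21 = -15.24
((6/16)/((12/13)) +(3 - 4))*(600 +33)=-12027/32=-375.84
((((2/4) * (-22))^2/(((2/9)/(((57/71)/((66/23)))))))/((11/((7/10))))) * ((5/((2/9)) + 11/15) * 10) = 6396369/2840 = 2252.24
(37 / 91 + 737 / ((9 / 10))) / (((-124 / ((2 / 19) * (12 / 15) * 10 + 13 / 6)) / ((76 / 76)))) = -32879147 / 1653912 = -19.88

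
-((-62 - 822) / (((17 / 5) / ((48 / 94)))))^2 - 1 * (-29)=-38873539 / 2209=-17597.80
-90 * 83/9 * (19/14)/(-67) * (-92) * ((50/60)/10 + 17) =-37177775/1407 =-26423.44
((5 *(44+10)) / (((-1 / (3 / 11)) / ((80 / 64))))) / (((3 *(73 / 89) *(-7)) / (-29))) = -1742175 / 11242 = -154.97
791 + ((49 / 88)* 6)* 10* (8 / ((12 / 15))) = 1125.09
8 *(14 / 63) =16 / 9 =1.78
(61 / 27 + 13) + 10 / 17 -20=-4.15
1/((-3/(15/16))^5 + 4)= -3125/1036076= -0.00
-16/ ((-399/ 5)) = 0.20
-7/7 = -1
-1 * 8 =-8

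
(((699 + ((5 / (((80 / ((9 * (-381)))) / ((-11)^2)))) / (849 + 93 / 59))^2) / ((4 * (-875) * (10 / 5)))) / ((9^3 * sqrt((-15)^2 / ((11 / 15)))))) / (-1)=172824849683 * sqrt(165) / 121851903688704000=0.00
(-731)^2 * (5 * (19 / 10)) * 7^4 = 24377014459 / 2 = 12188507229.50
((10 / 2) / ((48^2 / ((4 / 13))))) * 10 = 25 / 3744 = 0.01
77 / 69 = 1.12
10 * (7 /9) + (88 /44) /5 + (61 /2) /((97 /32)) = 79616 /4365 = 18.24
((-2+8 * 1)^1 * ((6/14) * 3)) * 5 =270/7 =38.57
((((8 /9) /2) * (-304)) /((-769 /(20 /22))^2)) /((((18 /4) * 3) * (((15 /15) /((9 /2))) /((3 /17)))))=-121600 /10947866193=-0.00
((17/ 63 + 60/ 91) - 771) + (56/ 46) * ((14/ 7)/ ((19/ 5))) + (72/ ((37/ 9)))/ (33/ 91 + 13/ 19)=-752.70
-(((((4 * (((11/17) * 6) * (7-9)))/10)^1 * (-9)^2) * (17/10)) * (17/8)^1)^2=-2064884481/2500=-825953.79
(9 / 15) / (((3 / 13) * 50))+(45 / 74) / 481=118493 / 2224625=0.05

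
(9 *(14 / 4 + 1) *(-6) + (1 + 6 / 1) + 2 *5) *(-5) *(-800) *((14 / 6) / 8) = -791000 / 3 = -263666.67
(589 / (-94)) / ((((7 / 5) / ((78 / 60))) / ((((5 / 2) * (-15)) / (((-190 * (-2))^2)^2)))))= 1209 / 115538483200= 0.00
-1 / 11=-0.09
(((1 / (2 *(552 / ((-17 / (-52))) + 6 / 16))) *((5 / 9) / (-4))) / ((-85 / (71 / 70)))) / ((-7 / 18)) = -0.00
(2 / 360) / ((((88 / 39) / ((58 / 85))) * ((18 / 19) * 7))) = 7163 / 28274400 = 0.00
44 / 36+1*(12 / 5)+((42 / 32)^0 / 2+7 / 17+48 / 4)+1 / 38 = 240704 / 14535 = 16.56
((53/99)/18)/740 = 53/1318680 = 0.00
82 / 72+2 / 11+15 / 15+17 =7651 / 396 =19.32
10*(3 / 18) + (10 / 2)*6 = 95 / 3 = 31.67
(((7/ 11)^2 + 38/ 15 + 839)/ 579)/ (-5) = -1528118/ 5254425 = -0.29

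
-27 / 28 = -0.96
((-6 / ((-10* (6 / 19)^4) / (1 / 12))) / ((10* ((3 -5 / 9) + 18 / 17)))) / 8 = 2215457 / 123494400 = 0.02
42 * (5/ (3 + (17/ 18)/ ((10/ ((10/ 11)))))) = 41580/ 611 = 68.05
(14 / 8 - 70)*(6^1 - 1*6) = 0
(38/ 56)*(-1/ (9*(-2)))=19/ 504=0.04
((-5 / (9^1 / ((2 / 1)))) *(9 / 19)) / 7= -10 / 133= -0.08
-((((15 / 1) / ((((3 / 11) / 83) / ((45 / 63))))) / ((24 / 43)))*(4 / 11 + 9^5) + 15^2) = -57955511975 / 168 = -344973285.57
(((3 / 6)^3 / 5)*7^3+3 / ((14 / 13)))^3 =32187778741 / 21952000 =1466.28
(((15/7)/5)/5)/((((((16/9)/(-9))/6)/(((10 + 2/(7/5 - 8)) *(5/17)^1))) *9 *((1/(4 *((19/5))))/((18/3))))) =-98496/1309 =-75.25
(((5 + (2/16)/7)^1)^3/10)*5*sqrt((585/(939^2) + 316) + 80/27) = 22188041*sqrt(2531132349)/989420544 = 1128.22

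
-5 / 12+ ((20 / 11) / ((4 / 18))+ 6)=1817 / 132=13.77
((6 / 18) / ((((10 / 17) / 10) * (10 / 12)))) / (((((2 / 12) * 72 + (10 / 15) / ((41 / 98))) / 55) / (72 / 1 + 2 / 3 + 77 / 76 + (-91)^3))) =-119742780133 / 5776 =-20731090.74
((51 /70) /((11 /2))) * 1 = 51 /385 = 0.13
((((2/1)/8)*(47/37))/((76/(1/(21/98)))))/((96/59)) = 19411/1619712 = 0.01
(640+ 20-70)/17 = 590/17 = 34.71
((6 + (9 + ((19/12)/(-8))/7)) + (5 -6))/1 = 9389/672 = 13.97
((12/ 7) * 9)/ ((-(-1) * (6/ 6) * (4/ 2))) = 54/ 7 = 7.71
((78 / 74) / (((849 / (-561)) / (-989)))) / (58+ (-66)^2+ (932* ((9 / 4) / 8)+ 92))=0.14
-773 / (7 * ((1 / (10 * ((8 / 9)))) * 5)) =-12368 / 63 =-196.32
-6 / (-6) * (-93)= -93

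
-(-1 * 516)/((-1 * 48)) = -43/4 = -10.75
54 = 54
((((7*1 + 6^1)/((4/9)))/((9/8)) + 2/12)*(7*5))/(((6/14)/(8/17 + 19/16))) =17347715/4896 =3543.24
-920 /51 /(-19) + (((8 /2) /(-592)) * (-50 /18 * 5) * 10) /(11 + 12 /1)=4899395 /4947714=0.99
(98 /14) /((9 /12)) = 28 /3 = 9.33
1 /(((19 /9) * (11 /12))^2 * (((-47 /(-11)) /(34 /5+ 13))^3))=124493242896 /4685012875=26.57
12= 12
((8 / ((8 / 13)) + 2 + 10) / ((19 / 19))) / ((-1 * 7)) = -25 / 7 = -3.57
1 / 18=0.06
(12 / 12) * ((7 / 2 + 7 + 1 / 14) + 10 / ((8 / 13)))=751 / 28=26.82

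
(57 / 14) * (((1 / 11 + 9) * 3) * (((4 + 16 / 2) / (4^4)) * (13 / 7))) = 166725 / 17248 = 9.67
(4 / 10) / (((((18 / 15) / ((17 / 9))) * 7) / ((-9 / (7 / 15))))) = -85 / 49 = -1.73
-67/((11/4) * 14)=-134/77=-1.74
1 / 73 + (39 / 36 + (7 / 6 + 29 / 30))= 14149 / 4380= 3.23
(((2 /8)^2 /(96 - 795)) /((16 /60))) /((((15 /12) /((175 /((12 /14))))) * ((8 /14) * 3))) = -8575 /268416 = -0.03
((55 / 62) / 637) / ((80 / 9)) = 99 / 631904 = 0.00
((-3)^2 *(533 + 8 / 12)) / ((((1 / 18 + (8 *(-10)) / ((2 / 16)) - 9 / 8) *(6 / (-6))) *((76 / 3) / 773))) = 200486826 / 876983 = 228.61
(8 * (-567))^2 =20575296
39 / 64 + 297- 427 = -8281 / 64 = -129.39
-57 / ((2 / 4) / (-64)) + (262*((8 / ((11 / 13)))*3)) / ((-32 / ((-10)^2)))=-175194 / 11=-15926.73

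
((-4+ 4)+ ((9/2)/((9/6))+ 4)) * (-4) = -28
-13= -13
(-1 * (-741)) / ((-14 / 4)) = -1482 / 7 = -211.71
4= 4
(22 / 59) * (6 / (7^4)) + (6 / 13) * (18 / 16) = 3831657 / 7366268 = 0.52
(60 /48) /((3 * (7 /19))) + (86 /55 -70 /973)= 1684211 /642180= 2.62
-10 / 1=-10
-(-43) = 43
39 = 39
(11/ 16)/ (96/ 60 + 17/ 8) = 55/ 298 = 0.18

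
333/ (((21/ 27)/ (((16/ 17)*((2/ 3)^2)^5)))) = 606208/ 86751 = 6.99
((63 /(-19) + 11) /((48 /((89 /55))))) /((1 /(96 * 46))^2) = 5279098368 /1045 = 5051768.77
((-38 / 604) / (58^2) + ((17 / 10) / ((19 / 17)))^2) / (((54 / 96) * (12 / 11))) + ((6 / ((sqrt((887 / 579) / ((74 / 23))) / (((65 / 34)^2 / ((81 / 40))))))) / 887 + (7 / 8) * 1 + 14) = 84500 * sqrt(874101246) / 141200645661 + 4615756301543 / 247556255400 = 18.66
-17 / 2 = -8.50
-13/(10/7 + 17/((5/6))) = -455/764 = -0.60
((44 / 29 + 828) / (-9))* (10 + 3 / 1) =-312728 / 261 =-1198.19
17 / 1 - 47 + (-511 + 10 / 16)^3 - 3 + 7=-68067253099 / 512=-132943853.71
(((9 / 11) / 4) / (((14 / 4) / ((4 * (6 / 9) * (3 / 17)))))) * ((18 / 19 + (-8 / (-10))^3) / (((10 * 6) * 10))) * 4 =20796 / 77721875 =0.00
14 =14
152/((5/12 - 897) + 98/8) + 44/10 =56086/13265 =4.23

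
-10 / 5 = -2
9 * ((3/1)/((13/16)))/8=54/13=4.15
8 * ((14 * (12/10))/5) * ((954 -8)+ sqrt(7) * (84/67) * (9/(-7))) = 635712/25 -72576 * sqrt(7)/1675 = 25313.84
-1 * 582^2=-338724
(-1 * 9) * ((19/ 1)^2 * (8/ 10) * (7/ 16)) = -22743/ 20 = -1137.15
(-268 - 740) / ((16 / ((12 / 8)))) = -189 / 2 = -94.50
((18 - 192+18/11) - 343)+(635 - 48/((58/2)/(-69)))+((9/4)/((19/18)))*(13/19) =54194219/230318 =235.30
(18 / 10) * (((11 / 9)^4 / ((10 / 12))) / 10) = 14641 / 30375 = 0.48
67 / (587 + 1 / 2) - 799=-938691 / 1175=-798.89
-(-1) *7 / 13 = 7 / 13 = 0.54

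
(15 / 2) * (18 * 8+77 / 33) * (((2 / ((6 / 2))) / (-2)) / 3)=-121.94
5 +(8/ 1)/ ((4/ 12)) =29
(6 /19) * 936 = 5616 /19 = 295.58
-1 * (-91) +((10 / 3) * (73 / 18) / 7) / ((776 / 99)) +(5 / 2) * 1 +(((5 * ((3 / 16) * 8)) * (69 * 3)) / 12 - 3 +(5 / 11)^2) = 217223129 / 985908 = 220.33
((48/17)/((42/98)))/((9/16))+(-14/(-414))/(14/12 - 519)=128057398/10933533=11.71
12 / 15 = 4 / 5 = 0.80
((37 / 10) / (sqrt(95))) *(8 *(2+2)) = 592 *sqrt(95) / 475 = 12.15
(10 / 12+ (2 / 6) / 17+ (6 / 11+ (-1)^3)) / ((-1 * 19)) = -149 / 7106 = -0.02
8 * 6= 48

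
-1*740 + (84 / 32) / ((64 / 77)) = -736.84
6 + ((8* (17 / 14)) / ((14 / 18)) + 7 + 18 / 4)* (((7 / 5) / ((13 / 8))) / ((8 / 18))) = 23889 / 455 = 52.50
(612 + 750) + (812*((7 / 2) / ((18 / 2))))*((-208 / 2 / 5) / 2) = -86494 / 45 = -1922.09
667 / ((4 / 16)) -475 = 2193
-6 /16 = -3 /8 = -0.38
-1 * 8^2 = -64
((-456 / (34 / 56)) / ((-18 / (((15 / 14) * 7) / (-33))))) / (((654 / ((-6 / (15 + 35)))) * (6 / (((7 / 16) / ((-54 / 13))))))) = -12103 / 396245520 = -0.00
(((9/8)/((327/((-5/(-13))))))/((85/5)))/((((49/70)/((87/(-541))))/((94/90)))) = -6815/364900172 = -0.00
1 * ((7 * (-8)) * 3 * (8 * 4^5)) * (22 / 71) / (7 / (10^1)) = -43253760 / 71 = -609207.89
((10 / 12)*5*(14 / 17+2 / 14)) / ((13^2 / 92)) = 132250 / 60333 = 2.19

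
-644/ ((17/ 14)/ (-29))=261464/ 17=15380.24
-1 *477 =-477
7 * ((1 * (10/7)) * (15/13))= 11.54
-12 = -12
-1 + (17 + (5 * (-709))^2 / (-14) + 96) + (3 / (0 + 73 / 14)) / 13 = -11924618105 / 13286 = -897532.60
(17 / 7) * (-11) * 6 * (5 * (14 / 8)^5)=-6734805 / 512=-13153.92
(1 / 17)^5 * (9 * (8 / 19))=72 / 26977283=0.00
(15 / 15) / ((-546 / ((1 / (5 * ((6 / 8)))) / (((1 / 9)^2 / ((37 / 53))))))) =-0.03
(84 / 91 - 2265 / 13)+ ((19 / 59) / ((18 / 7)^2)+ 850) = 168175555 / 248508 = 676.74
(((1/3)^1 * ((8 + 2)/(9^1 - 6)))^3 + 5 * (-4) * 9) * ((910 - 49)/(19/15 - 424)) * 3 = 10992100/10071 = 1091.46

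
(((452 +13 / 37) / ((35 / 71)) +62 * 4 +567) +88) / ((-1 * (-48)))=7017 / 185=37.93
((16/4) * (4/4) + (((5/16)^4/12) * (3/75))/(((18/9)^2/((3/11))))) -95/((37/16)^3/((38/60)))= -1516669110337/1752746164224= -0.87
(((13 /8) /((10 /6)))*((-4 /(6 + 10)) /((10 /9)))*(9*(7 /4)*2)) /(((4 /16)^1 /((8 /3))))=-73.71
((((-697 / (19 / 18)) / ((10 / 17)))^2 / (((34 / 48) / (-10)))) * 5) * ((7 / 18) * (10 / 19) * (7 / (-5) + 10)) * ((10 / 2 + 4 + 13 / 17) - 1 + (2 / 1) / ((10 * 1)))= -48136085506656 / 34295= -1403589021.92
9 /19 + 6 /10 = 102 /95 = 1.07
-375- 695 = -1070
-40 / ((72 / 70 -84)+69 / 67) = 93800 / 192153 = 0.49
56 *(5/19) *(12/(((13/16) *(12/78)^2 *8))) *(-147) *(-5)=16052400/19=844863.16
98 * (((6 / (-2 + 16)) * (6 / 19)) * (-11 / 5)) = -2772 / 95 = -29.18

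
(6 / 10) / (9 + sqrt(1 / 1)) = 3 / 50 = 0.06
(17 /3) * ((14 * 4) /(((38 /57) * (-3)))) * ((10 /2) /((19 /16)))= -38080 /57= -668.07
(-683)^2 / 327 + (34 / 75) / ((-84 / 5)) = 1426.54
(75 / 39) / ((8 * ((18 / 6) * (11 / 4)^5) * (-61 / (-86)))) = 275200 / 383140329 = 0.00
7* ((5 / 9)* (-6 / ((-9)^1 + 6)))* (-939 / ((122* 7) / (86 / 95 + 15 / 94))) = -2976317 / 326838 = -9.11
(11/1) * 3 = 33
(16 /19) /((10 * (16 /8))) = 4 /95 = 0.04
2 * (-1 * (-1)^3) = 2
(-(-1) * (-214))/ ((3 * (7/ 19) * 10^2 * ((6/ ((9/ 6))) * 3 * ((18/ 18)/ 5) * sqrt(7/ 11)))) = -2033 * sqrt(77)/ 17640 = -1.01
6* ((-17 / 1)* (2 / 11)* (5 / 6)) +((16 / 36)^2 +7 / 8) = -102515 / 7128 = -14.38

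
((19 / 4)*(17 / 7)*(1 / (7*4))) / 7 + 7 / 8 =5125 / 5488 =0.93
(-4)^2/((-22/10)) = -80/11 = -7.27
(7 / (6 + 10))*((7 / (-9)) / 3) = -49 / 432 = -0.11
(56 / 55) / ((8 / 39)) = 273 / 55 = 4.96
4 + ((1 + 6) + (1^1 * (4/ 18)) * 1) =101/ 9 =11.22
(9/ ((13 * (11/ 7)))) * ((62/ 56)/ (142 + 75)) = 9/ 4004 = 0.00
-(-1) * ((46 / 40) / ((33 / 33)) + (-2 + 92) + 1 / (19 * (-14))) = 242449 / 2660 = 91.15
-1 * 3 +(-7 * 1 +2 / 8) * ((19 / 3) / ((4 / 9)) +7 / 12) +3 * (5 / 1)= -705 / 8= -88.12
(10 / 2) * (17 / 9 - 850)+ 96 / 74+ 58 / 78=-18348530 / 4329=-4238.51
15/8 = 1.88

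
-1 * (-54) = 54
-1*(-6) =6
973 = 973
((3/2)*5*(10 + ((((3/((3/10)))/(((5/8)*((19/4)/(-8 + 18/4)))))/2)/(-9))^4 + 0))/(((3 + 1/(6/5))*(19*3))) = 0.35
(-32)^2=1024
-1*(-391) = 391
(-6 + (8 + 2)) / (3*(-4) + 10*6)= 0.08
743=743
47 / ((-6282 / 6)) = -47 / 1047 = -0.04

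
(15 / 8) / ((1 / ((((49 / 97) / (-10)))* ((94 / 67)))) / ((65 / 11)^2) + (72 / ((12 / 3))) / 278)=-4057482975 / 734338928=-5.53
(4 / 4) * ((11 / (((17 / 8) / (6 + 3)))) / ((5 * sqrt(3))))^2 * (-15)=-627264 / 1445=-434.09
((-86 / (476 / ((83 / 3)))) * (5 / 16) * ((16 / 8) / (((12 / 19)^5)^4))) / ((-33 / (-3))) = -670793076349907623960430699845 / 240882807845459756876562432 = -2784.73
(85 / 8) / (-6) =-85 / 48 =-1.77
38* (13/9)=494/9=54.89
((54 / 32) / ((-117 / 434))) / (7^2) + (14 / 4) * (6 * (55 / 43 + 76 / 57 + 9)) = 7629809 / 31304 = 243.73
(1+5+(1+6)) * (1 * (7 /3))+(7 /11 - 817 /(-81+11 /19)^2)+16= 3609182279 /77047872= 46.84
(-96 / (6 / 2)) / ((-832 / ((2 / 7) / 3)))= 0.00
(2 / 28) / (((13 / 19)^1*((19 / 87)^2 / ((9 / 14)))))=68121 / 48412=1.41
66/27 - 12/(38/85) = -4172/171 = -24.40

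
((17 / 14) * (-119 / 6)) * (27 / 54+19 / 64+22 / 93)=-1777639 / 71424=-24.89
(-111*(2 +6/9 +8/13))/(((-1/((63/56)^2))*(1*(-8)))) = -2997/52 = -57.63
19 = 19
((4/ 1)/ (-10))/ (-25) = 2/ 125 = 0.02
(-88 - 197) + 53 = -232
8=8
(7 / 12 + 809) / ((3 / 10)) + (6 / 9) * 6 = 48647 / 18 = 2702.61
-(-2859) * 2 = 5718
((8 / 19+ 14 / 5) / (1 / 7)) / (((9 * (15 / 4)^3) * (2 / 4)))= 30464 / 320625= 0.10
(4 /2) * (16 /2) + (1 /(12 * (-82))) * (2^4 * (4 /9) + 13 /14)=1982731 /123984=15.99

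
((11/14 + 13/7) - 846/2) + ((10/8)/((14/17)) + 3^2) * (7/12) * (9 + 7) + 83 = -5023/21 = -239.19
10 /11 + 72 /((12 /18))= 1198 /11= 108.91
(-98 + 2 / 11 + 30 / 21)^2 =9290.96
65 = 65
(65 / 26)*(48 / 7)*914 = 109680 / 7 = 15668.57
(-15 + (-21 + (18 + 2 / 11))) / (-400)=49 / 1100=0.04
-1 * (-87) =87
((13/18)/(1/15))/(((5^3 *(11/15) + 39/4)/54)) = 7020/1217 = 5.77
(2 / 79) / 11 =2 / 869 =0.00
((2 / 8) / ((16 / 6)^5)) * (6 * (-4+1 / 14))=-40095 / 917504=-0.04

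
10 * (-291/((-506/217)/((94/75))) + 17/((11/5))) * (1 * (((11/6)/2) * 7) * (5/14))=519089/138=3761.51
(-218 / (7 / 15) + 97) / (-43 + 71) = -2591 / 196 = -13.22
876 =876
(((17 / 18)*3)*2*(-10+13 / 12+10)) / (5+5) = 221 / 360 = 0.61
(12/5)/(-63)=-4/105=-0.04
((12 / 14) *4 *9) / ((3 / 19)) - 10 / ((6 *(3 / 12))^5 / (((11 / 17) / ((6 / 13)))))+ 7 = 17400721 / 86751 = 200.58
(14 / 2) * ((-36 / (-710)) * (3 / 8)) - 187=-265351 / 1420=-186.87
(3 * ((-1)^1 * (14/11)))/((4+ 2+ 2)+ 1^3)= -14/33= -0.42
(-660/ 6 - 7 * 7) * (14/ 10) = -1113/ 5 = -222.60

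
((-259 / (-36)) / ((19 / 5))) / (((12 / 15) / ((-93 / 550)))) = -8029 / 20064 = -0.40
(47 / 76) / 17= 47 / 1292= 0.04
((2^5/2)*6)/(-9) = -32/3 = -10.67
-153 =-153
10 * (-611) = -6110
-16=-16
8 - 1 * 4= 4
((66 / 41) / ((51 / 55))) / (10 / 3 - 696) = -1815 / 724183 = -0.00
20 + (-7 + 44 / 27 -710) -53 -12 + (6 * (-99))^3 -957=-5658830137 / 27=-209586301.37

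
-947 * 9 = -8523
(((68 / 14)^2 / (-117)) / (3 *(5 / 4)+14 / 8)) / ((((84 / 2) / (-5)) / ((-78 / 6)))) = -5780 / 101871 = -0.06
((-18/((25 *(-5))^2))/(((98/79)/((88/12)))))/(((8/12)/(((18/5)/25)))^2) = -3801006/11962890625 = -0.00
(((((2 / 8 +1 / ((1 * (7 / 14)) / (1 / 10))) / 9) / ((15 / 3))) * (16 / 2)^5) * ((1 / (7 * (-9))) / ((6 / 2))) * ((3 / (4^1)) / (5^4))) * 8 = -0.02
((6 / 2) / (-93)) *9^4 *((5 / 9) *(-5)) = 18225 / 31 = 587.90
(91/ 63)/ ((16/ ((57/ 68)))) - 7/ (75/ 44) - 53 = -1551243/ 27200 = -57.03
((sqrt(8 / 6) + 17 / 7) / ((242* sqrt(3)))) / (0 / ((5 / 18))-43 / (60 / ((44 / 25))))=-2125* sqrt(3) / 801262-125 / 57233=-0.01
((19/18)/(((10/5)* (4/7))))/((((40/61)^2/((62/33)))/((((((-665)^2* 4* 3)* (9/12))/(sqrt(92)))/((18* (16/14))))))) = 1899653214109* sqrt(23)/111919104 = 81401.80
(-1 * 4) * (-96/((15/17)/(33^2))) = 2369664/5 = 473932.80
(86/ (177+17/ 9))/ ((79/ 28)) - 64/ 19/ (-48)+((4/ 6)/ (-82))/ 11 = 18670387/ 77849365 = 0.24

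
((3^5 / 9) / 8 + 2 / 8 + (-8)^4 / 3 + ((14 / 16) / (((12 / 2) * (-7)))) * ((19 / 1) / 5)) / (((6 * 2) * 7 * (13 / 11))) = 516263 / 37440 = 13.79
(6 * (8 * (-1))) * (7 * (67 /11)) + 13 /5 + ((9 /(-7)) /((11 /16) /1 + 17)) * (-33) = -222436717 /108955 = -2041.55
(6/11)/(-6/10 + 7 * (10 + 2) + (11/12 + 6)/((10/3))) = 240/37609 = 0.01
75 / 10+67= 149 / 2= 74.50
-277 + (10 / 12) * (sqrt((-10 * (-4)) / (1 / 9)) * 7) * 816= -277 + 28560 * sqrt(10)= 90037.65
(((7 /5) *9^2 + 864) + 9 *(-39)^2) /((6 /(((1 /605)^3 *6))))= 73332 /1107225625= 0.00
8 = 8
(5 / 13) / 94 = 5 / 1222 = 0.00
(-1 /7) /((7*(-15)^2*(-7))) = 1 /77175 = 0.00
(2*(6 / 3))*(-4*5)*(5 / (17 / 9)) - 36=-247.76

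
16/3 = 5.33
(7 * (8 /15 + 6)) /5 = 686 /75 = 9.15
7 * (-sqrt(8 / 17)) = -14 * sqrt(34) / 17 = -4.80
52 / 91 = 4 / 7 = 0.57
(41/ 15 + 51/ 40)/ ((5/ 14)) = 11.22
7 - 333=-326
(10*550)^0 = 1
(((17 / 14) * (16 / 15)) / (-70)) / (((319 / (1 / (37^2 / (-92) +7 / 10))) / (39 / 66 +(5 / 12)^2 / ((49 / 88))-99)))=-595408544 / 1483838622189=-0.00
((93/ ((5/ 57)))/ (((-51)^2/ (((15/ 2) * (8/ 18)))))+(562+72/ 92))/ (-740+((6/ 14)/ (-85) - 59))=-196866985/ 278826792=-0.71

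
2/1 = 2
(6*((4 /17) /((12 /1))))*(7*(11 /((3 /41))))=6314 /51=123.80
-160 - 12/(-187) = -29908/187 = -159.94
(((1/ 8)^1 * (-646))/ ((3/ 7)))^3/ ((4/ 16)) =-11558505581/ 432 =-26755799.96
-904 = -904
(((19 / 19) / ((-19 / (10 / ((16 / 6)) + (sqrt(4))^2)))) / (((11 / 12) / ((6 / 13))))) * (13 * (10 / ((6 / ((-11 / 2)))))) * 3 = 1395 / 19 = 73.42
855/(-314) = -855/314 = -2.72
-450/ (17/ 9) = -4050/ 17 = -238.24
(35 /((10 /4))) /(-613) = -14 /613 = -0.02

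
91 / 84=13 / 12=1.08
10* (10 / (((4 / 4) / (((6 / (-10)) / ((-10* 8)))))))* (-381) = -1143 / 4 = -285.75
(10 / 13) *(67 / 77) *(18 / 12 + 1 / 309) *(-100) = -31121500 / 309309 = -100.62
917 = 917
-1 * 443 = -443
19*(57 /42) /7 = 361 /98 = 3.68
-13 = -13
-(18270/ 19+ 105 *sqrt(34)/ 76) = -18270/ 19- 105 *sqrt(34)/ 76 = -969.63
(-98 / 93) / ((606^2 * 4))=-49 / 68305896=-0.00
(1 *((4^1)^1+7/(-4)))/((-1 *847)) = -9/3388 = -0.00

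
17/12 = 1.42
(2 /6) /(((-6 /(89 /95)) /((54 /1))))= -267 /95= -2.81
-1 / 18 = -0.06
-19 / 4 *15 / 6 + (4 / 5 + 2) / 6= -11.41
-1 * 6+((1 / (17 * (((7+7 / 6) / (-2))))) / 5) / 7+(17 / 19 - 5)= -5597988 / 553945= -10.11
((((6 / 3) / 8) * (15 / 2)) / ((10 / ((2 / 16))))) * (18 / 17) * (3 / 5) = 81 / 5440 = 0.01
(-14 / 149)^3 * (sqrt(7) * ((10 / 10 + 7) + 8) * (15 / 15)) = -43904 * sqrt(7) / 3307949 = -0.04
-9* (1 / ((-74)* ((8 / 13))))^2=-1521 / 350464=-0.00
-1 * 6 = -6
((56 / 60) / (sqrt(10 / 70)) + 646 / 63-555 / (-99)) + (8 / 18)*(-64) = -969 / 77 + 14*sqrt(7) / 15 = -10.12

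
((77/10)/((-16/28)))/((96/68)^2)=-155771/23040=-6.76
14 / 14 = 1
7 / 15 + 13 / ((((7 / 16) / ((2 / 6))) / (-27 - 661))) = -715471 / 105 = -6814.01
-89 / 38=-2.34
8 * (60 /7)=480 /7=68.57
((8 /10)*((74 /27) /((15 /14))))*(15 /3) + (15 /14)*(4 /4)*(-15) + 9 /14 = -14732 /2835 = -5.20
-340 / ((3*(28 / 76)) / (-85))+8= 549268 / 21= 26155.62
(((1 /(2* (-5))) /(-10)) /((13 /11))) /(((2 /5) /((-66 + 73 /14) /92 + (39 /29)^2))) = 594649 /24489920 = 0.02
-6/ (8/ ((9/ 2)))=-27/ 8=-3.38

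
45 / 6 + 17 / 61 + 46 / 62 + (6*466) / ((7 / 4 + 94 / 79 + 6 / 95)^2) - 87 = 7117491460026791 / 30737080993382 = 231.56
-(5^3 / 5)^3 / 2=-15625 / 2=-7812.50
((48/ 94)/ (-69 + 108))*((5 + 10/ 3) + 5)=320/ 1833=0.17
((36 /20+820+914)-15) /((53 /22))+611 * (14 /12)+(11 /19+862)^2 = 427892077403 /573990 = 745469.57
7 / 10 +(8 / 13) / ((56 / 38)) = 1.12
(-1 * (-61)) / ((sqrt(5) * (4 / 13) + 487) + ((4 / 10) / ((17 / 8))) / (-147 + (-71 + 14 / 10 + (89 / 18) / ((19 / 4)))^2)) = 16075667379260977551983029747 / 128341558236573077621178631049 - 10156794196584993172468708 * sqrt(5) / 128341558236573077621178631049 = 0.13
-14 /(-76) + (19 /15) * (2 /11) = 2599 /6270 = 0.41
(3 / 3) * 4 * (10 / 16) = 5 / 2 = 2.50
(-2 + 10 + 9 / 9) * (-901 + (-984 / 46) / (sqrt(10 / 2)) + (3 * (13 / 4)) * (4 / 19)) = -153720 / 19- 4428 * sqrt(5) / 115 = -8176.62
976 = 976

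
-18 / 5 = -3.60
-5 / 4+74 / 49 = 0.26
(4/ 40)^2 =1/ 100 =0.01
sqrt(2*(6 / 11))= 2*sqrt(33) / 11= 1.04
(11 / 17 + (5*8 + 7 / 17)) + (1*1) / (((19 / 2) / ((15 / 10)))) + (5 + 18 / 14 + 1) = 109664 / 2261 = 48.50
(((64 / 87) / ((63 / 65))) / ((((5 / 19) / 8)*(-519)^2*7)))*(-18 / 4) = -63232 / 1148285943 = -0.00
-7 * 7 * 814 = -39886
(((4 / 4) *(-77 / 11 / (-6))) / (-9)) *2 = -7 / 27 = -0.26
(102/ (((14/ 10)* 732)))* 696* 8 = 554.19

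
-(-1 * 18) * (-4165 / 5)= -14994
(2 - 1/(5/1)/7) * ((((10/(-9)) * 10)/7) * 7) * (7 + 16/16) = -3680/21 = -175.24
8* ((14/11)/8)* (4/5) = 56/55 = 1.02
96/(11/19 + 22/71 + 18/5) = 21.39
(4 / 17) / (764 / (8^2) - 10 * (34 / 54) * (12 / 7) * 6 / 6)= 4032 / 19601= 0.21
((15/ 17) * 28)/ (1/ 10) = 4200/ 17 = 247.06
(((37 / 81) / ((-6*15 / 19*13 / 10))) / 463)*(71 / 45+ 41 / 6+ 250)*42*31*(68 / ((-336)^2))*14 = -662790509 / 1458116640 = -0.45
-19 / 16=-1.19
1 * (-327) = -327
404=404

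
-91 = -91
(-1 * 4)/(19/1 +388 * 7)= -4/2735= -0.00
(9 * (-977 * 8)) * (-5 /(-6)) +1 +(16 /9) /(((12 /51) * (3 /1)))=-1582645 /27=-58616.48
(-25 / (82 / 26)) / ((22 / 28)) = -4550 / 451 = -10.09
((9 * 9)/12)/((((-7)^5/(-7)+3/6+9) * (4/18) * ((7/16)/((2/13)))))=648/146237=0.00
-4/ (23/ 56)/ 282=-112/ 3243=-0.03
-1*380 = -380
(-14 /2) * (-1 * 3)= 21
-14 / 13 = -1.08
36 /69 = 12 /23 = 0.52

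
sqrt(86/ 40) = sqrt(215)/ 10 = 1.47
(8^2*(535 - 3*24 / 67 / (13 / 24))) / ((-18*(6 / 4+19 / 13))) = -29712448 / 46431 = -639.93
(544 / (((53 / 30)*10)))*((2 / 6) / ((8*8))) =17 / 106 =0.16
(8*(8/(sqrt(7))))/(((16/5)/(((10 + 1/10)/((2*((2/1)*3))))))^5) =10510100501*sqrt(7)/913217421312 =0.03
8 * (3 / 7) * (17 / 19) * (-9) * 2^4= -58752 / 133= -441.74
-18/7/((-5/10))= 36/7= 5.14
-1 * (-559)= 559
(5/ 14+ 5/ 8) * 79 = 4345/ 56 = 77.59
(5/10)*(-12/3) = -2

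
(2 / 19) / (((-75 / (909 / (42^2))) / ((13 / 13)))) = -101 / 139650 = -0.00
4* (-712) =-2848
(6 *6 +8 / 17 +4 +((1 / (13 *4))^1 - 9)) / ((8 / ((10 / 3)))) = 46395 / 3536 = 13.12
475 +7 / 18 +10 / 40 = 17123 / 36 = 475.64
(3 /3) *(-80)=-80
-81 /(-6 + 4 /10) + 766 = 21853 /28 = 780.46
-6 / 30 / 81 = -1 / 405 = -0.00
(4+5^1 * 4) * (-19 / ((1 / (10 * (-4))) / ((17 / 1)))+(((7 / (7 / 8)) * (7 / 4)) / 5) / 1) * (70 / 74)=10855152 / 37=293382.49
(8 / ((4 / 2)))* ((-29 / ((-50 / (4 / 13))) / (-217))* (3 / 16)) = -87 / 141050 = -0.00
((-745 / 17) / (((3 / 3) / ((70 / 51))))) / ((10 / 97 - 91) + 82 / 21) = 35409850 / 51211667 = 0.69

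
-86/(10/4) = -172/5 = -34.40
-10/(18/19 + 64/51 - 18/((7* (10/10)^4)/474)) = 6783/825257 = 0.01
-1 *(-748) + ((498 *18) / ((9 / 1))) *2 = 2740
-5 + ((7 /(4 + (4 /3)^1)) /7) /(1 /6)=-31 /8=-3.88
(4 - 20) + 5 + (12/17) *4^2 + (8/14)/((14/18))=857/833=1.03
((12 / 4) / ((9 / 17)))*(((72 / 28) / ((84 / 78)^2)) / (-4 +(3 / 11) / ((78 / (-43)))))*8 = -24.22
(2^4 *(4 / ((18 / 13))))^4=29948379136 / 6561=4564605.87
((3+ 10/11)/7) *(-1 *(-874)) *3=112746/77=1464.23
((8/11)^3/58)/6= 128/115797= 0.00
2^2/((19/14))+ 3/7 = 449/133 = 3.38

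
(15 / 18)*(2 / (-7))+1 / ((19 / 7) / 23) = 3286 / 399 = 8.24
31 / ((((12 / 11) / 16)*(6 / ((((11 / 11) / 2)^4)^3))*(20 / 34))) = 5797 / 184320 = 0.03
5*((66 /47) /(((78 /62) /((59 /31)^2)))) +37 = 1083727 /18941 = 57.22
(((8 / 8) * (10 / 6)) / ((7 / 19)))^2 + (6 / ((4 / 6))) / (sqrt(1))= 12994 / 441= 29.46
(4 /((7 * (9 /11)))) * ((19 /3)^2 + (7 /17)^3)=78173920 /2785671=28.06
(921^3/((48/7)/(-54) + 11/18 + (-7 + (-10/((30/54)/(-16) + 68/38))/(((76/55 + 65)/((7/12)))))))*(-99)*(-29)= -1651219894069481399202/4833820357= -341597281677.69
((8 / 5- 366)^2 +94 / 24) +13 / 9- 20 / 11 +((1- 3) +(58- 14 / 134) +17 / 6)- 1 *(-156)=88222635563 / 663300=133005.63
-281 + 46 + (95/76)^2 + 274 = 649/16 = 40.56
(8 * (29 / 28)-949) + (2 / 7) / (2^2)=-13169 / 14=-940.64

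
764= 764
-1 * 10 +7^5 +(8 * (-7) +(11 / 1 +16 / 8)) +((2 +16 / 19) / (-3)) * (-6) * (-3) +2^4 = 318306 / 19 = 16752.95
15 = 15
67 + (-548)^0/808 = 67.00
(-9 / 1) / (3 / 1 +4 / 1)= -9 / 7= -1.29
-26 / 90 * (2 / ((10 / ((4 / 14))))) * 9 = -26 / 175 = -0.15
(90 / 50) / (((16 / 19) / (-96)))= -1026 / 5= -205.20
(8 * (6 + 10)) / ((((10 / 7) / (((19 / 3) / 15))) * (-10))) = -3.78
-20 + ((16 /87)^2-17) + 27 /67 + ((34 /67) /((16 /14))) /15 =-370540483 /10142460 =-36.53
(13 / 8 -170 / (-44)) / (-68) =-483 / 5984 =-0.08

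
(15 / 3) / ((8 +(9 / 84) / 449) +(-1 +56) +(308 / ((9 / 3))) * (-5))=-188580 / 16984763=-0.01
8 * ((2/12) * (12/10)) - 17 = -77/5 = -15.40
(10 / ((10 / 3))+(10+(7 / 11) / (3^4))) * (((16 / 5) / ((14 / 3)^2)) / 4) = 2318 / 4851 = 0.48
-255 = -255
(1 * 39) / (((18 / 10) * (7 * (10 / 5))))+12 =569 / 42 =13.55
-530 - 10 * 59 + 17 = -1103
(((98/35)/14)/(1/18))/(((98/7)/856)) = 7704/35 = 220.11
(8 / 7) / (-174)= -4 / 609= -0.01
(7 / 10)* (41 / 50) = 287 / 500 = 0.57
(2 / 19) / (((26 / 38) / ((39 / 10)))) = 3 / 5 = 0.60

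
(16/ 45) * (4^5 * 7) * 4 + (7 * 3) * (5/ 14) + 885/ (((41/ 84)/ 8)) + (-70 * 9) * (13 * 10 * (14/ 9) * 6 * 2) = -5550101861/ 3690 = -1504092.65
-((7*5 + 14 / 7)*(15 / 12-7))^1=851 / 4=212.75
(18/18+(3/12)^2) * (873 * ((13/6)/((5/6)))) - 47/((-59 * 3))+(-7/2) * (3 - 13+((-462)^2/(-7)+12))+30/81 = 13907182909/127440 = 109127.30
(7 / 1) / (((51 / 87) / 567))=115101 / 17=6770.65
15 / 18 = 5 / 6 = 0.83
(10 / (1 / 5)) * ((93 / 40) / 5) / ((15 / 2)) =31 / 10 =3.10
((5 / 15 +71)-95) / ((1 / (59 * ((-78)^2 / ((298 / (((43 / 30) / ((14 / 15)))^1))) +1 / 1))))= -282711421 / 6258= -45176.00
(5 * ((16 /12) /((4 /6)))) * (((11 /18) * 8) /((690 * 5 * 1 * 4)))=11 /3105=0.00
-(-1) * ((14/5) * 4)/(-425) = -56/2125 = -0.03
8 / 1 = 8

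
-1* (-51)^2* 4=-10404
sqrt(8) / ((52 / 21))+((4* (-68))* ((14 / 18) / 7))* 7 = -1904 / 9+21* sqrt(2) / 26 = -210.41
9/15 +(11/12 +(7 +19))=1651/60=27.52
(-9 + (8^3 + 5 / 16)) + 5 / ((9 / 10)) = 73277 / 144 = 508.87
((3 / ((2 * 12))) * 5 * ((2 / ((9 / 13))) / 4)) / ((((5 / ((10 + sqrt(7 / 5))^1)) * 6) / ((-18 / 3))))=-65 / 72 - 13 * sqrt(35) / 720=-1.01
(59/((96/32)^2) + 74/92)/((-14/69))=-3047/84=-36.27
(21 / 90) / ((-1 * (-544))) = 7 / 16320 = 0.00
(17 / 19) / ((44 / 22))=17 / 38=0.45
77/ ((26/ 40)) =118.46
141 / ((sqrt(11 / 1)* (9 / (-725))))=-3424.67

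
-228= -228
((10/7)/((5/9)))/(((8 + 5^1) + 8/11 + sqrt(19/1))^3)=2984366869/1675653533946 -517573991*sqrt(19)/1675653533946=0.00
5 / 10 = 1 / 2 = 0.50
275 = 275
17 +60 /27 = 173 /9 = 19.22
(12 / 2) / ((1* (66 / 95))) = 95 / 11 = 8.64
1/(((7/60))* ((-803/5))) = -300/5621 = -0.05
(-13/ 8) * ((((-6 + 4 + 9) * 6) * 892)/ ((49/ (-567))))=704457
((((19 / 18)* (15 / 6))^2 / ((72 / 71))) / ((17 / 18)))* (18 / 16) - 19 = -847609 / 78336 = -10.82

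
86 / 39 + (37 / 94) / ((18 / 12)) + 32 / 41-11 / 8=1126109 / 601224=1.87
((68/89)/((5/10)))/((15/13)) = 1768/1335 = 1.32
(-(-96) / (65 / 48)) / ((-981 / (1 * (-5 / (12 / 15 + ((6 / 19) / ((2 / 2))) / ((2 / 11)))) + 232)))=-28383744 / 1707485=-16.62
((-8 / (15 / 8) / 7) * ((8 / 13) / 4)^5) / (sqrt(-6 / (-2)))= -2048 * sqrt(3) / 116957295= -0.00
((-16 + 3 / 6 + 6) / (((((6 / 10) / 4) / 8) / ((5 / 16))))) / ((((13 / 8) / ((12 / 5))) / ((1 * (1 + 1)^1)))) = -6080 / 13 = -467.69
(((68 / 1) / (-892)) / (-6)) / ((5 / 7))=119 / 6690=0.02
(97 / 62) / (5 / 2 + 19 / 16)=776 / 1829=0.42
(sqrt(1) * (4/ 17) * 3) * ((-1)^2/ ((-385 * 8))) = -3/ 13090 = -0.00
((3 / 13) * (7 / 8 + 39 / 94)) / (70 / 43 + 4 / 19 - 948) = -1188735 / 3778492432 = -0.00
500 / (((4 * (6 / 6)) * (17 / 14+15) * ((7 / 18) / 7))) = 31500 / 227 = 138.77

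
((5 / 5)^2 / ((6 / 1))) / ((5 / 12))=2 / 5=0.40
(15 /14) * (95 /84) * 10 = 2375 /196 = 12.12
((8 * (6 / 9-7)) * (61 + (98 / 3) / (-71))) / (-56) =245005 / 4473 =54.77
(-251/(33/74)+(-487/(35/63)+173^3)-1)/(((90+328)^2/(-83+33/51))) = -59785994170/24505041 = -2439.74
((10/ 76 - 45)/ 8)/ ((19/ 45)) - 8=-122933/ 5776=-21.28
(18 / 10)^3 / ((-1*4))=-729 / 500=-1.46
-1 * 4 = -4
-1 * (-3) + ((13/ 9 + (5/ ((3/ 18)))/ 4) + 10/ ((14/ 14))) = 395/ 18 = 21.94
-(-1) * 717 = 717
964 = 964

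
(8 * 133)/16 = 133/2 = 66.50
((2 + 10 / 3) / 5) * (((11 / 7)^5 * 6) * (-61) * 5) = -314371552 / 16807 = -18704.80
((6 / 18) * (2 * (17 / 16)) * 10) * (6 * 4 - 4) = 425 / 3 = 141.67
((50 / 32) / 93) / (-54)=-25 / 80352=-0.00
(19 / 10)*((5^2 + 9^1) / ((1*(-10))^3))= -323 / 5000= -0.06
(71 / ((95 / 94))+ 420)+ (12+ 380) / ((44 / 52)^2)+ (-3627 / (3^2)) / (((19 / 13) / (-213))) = 36160671 / 605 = 59769.70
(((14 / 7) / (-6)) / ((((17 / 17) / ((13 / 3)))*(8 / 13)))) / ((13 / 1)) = -13 / 72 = -0.18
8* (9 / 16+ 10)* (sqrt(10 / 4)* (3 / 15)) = 169* sqrt(10) / 20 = 26.72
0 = 0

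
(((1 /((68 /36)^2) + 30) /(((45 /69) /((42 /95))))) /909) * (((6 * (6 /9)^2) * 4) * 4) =0.96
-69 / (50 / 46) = -63.48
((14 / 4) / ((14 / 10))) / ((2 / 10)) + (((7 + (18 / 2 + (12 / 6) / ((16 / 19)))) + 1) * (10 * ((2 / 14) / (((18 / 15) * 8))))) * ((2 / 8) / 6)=407075 / 32256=12.62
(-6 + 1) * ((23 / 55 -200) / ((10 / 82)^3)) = 756545817 / 1375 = 550215.14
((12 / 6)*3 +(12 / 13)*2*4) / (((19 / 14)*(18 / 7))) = 2842 / 741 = 3.84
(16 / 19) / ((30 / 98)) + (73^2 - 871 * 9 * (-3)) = 8221894 / 285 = 28848.75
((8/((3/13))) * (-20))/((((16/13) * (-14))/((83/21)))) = 70135/441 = 159.04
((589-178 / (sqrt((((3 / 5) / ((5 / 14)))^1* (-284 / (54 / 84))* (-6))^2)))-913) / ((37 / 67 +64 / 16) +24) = -1208503187 / 106485232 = -11.35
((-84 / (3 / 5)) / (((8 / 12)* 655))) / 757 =-0.00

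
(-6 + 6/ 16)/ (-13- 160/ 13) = 585/ 2632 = 0.22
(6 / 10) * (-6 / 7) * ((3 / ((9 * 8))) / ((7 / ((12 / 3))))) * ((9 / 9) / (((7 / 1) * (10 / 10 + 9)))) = -3 / 17150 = -0.00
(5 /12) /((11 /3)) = 5 /44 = 0.11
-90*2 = -180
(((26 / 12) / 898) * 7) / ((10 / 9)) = 273 / 17960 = 0.02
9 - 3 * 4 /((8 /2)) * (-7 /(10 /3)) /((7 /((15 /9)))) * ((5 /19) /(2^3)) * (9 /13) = 35703 /3952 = 9.03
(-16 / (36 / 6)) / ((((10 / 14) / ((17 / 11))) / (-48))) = 276.95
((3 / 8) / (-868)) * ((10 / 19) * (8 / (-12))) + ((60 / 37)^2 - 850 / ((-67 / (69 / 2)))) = 1332129389615 / 3025391432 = 440.32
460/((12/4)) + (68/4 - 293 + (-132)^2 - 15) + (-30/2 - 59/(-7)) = 362875/21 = 17279.76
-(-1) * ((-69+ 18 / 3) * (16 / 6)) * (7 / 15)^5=-941192 / 253125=-3.72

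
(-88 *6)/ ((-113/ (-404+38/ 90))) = -3196336/ 1695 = -1885.74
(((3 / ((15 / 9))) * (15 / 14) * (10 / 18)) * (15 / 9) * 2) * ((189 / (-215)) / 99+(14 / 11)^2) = 29935 / 5203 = 5.75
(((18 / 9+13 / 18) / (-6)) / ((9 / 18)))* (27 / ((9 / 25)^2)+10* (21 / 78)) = -201635 / 1053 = -191.49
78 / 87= 26 / 29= 0.90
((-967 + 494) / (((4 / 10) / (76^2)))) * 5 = -34150600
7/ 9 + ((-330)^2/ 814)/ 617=204353/ 205461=0.99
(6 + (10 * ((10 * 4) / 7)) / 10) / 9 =82 / 63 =1.30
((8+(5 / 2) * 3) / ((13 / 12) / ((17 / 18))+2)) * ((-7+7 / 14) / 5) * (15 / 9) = -6851 / 642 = -10.67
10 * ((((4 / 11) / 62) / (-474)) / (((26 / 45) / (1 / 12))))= -25 / 1400828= -0.00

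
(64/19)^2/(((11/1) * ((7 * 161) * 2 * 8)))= 0.00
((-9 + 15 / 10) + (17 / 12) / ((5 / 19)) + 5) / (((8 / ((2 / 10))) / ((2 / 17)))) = 173 / 20400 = 0.01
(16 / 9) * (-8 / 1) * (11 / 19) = -1408 / 171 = -8.23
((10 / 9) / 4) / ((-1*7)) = -5 / 126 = -0.04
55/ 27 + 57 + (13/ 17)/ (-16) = 433217/ 7344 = 58.99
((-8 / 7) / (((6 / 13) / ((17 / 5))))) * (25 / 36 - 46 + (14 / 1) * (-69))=1149421 / 135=8514.23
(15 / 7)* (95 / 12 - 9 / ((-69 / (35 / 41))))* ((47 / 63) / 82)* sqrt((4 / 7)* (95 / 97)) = 21348575* sqrt(64505) / 46308840228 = 0.12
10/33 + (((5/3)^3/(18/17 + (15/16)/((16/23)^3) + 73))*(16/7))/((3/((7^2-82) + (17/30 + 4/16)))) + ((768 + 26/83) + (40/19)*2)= 1948572704950429640/2526186498628023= 771.35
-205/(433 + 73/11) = -2255/4836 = -0.47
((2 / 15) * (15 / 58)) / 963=1 / 27927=0.00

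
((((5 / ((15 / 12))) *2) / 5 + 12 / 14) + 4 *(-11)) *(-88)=127952 / 35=3655.77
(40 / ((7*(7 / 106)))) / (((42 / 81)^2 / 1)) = 321.84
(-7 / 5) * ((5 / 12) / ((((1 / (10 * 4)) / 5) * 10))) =-35 / 3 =-11.67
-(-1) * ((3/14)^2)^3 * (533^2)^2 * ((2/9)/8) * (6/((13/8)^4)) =21973117536/117649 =186768.42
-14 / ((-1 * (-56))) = -1 / 4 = -0.25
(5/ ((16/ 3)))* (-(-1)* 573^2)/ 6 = 1641645/ 32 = 51301.41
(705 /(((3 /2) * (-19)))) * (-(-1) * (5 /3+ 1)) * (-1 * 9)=11280 /19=593.68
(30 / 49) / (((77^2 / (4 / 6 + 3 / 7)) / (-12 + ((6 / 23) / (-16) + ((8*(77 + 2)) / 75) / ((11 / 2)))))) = -227357 / 191743860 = -0.00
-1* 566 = -566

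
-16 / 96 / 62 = -1 / 372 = -0.00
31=31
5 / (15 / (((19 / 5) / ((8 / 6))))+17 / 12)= 0.75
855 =855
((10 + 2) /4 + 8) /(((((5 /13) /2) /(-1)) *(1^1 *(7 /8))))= -2288 /35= -65.37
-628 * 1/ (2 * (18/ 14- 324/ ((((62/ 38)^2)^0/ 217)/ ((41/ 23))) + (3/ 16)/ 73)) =59047072/ 23568124269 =0.00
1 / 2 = 0.50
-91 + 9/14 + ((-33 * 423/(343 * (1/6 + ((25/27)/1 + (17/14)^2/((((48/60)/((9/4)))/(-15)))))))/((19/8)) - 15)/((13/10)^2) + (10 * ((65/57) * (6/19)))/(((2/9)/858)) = 61012931809221695/4419686090638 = 13804.81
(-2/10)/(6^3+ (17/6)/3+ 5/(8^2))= -576/625025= -0.00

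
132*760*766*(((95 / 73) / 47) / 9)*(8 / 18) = 9733715200 / 92637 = 105073.73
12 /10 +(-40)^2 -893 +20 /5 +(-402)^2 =162316.20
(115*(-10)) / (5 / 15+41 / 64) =-220800 / 187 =-1180.75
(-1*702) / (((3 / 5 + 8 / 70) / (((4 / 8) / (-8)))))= 2457 / 40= 61.42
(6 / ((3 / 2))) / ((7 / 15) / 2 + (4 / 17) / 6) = 2040 / 139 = 14.68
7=7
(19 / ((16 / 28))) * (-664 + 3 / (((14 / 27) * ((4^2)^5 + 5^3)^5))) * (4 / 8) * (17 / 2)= -47018852850335826977130421927076845 / 501098808506054224616790970272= -93831.50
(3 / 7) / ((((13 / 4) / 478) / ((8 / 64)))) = 717 / 91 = 7.88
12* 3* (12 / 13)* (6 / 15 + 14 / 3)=10944 / 65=168.37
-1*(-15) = 15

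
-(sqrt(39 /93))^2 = -13 /31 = -0.42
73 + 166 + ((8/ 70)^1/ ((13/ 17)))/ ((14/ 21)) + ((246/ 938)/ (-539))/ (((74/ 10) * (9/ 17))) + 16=465499846436/ 1823887065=255.22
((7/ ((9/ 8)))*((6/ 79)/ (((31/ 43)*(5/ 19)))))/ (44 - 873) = -91504/ 30453315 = -0.00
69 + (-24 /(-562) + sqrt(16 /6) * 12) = 8 * sqrt(6) + 19401 /281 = 88.64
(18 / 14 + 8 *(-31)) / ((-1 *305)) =1727 / 2135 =0.81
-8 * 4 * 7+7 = -217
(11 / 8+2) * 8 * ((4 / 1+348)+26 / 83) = 789534 / 83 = 9512.46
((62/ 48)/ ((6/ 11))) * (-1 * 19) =-6479/ 144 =-44.99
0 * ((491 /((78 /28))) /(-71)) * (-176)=0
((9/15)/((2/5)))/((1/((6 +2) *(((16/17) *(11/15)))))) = 704/85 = 8.28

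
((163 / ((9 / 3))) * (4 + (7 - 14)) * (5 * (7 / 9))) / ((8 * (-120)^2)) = -1141 / 207360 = -0.01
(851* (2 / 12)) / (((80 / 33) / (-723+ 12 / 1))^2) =156162008673 / 12800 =12200156.93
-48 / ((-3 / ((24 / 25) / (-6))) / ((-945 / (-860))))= -3024 / 1075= -2.81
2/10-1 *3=-14/5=-2.80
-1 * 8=-8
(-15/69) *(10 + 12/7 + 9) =-725/161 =-4.50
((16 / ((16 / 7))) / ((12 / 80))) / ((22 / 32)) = 2240 / 33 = 67.88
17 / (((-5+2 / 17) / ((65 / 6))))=-18785 / 498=-37.72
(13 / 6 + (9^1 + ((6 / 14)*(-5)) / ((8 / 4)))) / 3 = 212 / 63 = 3.37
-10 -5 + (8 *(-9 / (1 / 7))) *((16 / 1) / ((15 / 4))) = -2165.40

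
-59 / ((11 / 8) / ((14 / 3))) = -6608 / 33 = -200.24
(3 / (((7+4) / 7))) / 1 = 21 / 11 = 1.91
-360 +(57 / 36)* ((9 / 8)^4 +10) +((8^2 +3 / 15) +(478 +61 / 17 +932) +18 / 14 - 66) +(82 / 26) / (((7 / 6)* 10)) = 407455643701 / 380190720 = 1071.71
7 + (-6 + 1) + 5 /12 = 29 /12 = 2.42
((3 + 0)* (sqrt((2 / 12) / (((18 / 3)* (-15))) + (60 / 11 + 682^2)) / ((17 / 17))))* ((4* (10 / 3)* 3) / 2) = 2* sqrt(455873376585) / 33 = 40920.24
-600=-600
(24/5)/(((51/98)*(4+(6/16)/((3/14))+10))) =448/765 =0.59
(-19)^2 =361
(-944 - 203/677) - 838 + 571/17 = -20125922/11509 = -1748.71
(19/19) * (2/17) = 2/17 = 0.12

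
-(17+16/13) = -237/13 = -18.23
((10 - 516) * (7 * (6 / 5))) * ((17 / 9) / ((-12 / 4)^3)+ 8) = -13650868 / 405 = -33705.85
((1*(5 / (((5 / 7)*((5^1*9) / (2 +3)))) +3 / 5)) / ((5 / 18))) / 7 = 124 / 175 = 0.71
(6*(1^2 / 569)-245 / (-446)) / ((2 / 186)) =13213533 / 253774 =52.07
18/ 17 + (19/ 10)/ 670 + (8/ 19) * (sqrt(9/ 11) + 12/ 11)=24 * sqrt(11)/ 209 + 36207307/ 23805100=1.90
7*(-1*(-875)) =6125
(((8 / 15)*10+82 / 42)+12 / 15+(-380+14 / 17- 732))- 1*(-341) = -453444 / 595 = -762.09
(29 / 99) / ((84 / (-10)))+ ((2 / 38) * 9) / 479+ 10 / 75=18816857 / 189209790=0.10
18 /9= 2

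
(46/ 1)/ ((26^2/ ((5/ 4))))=115/ 1352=0.09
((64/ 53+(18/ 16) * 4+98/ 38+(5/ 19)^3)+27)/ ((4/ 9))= 231015933/ 2908216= 79.44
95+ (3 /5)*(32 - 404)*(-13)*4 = 58507 /5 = 11701.40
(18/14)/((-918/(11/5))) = -11/3570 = -0.00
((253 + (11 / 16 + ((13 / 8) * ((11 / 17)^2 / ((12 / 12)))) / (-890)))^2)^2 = 4640688338019442528201275835617841 / 1120447115573159119360000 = 4141818273.72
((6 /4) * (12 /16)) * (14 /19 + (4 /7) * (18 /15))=4257 /2660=1.60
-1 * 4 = -4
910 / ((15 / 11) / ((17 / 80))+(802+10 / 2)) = 170170 / 152109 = 1.12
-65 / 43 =-1.51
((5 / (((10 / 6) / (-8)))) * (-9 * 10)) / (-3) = -720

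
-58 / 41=-1.41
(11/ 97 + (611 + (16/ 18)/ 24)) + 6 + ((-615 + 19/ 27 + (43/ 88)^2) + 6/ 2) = 123573539/ 20281536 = 6.09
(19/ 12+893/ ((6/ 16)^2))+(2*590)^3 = 59149380665/ 36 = 1643038351.81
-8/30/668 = -1/2505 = -0.00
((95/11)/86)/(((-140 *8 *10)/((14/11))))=-19/1664960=-0.00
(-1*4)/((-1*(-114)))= -2/57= -0.04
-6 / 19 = -0.32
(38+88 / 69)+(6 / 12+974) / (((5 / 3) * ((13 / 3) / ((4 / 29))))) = 7529008 / 130065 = 57.89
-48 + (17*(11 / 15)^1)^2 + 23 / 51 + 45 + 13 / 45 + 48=85492 / 425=201.16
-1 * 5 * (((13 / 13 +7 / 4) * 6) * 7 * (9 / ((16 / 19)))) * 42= -4147605 / 16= -259225.31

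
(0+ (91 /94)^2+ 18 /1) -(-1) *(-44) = -221455 /8836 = -25.06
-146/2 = -73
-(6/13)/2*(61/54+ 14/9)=-145/234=-0.62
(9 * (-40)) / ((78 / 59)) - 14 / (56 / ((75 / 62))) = -878895 / 3224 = -272.61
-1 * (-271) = 271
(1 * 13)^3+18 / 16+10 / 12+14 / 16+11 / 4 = 26431 / 12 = 2202.58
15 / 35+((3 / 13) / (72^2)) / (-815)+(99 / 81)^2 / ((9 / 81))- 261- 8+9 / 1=-31542925447 / 128157120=-246.13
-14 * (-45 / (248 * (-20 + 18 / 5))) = -1575 / 10168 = -0.15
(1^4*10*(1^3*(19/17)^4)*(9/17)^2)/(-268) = -52780005/3234434246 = -0.02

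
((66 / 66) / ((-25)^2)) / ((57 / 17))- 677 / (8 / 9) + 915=43712011 / 285000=153.38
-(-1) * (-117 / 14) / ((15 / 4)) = -78 / 35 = -2.23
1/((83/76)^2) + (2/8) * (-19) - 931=-25762423/27556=-934.91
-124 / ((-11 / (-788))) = -8882.91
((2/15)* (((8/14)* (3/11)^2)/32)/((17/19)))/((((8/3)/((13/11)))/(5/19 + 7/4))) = 1053/5962880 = 0.00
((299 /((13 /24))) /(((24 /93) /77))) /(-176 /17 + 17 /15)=-41999265 /2351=-17864.43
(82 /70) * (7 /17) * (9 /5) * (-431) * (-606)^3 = 35393336799624 /425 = 83278439528.53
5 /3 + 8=29 /3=9.67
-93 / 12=-31 / 4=-7.75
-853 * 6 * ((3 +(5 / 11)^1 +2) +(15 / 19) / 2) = -6256755 / 209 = -29936.63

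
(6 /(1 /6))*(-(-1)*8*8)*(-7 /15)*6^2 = -193536 /5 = -38707.20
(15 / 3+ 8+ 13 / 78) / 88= 79 / 528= 0.15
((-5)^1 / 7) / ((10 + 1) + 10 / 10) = -5 / 84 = -0.06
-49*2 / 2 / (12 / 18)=-147 / 2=-73.50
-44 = -44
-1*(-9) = 9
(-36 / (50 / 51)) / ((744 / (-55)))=1683 / 620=2.71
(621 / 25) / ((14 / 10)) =621 / 35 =17.74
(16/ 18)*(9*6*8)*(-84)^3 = -227598336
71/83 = 0.86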